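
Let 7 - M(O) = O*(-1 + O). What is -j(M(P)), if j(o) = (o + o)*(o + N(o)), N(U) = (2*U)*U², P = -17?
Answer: -31970334006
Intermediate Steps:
M(O) = 7 - O*(-1 + O)
N(U) = 2*U³
j(o) = 2*o*(o + 2*o³) (j(o) = (o + o)*(o + 2*o³) = (2*o)*(o + 2*o³) = 2*o*(o + 2*o³))
-j(M(P)) = -(7 - 17 - 1*(-17)²)²*(2 + 4*(7 - 17 - 1*(-17)²)²) = -(7 - 17 - 1*289)²*(2 + 4*(7 - 17 - 1*289)²) = -(7 - 17 - 289)²*(2 + 4*(7 - 17 - 289)²) = -(-299)²*(2 + 4*(-299)²) = -89401*(2 + 4*89401) = -89401*(2 + 357604) = -89401*357606 = -1*31970334006 = -31970334006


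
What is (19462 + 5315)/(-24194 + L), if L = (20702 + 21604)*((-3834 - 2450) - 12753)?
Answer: -24777/805403516 ≈ -3.0763e-5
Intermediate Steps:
L = -805379322 (L = 42306*(-6284 - 12753) = 42306*(-19037) = -805379322)
(19462 + 5315)/(-24194 + L) = (19462 + 5315)/(-24194 - 805379322) = 24777/(-805403516) = 24777*(-1/805403516) = -24777/805403516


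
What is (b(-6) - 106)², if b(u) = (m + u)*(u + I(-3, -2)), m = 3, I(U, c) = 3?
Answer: 9409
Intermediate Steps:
b(u) = (3 + u)² (b(u) = (3 + u)*(u + 3) = (3 + u)*(3 + u) = (3 + u)²)
(b(-6) - 106)² = ((9 + (-6)² + 6*(-6)) - 106)² = ((9 + 36 - 36) - 106)² = (9 - 106)² = (-97)² = 9409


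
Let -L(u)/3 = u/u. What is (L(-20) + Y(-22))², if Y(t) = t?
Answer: 625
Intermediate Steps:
L(u) = -3 (L(u) = -3*u/u = -3*1 = -3)
(L(-20) + Y(-22))² = (-3 - 22)² = (-25)² = 625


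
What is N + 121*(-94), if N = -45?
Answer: -11419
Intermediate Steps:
N + 121*(-94) = -45 + 121*(-94) = -45 - 11374 = -11419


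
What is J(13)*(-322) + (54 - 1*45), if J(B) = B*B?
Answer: -54409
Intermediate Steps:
J(B) = B²
J(13)*(-322) + (54 - 1*45) = 13²*(-322) + (54 - 1*45) = 169*(-322) + (54 - 45) = -54418 + 9 = -54409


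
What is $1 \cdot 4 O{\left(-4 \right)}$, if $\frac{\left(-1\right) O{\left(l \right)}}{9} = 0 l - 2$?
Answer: $72$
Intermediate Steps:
$O{\left(l \right)} = 18$ ($O{\left(l \right)} = - 9 \left(0 l - 2\right) = - 9 \left(0 - 2\right) = \left(-9\right) \left(-2\right) = 18$)
$1 \cdot 4 O{\left(-4 \right)} = 1 \cdot 4 \cdot 18 = 4 \cdot 18 = 72$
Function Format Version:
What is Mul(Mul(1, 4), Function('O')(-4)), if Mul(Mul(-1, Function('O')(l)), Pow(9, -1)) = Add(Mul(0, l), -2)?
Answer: 72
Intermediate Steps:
Function('O')(l) = 18 (Function('O')(l) = Mul(-9, Add(Mul(0, l), -2)) = Mul(-9, Add(0, -2)) = Mul(-9, -2) = 18)
Mul(Mul(1, 4), Function('O')(-4)) = Mul(Mul(1, 4), 18) = Mul(4, 18) = 72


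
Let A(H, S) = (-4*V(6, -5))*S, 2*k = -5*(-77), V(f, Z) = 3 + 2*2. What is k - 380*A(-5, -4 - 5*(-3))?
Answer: 234465/2 ≈ 1.1723e+5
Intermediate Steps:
V(f, Z) = 7 (V(f, Z) = 3 + 4 = 7)
k = 385/2 (k = (-5*(-77))/2 = (½)*385 = 385/2 ≈ 192.50)
A(H, S) = -28*S (A(H, S) = (-4*7)*S = -28*S)
k - 380*A(-5, -4 - 5*(-3)) = 385/2 - (-10640)*(-4 - 5*(-3)) = 385/2 - (-10640)*(-4 - 1*(-15)) = 385/2 - (-10640)*(-4 + 15) = 385/2 - (-10640)*11 = 385/2 - 380*(-308) = 385/2 + 117040 = 234465/2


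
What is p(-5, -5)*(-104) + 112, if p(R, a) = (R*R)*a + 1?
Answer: 13008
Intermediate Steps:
p(R, a) = 1 + a*R² (p(R, a) = R²*a + 1 = a*R² + 1 = 1 + a*R²)
p(-5, -5)*(-104) + 112 = (1 - 5*(-5)²)*(-104) + 112 = (1 - 5*25)*(-104) + 112 = (1 - 125)*(-104) + 112 = -124*(-104) + 112 = 12896 + 112 = 13008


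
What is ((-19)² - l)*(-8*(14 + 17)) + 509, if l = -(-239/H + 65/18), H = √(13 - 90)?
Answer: -809231/9 - 59272*I*√77/77 ≈ -89915.0 - 6754.7*I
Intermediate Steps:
H = I*√77 (H = √(-77) = I*√77 ≈ 8.775*I)
l = -65/18 - 239*I*√77/77 (l = -(-239*(-I*√77/77) + 65/18) = -(-(-239)*I*√77/77 + 65*(1/18)) = -(239*I*√77/77 + 65/18) = -(65/18 + 239*I*√77/77) = -65/18 - 239*I*√77/77 ≈ -3.6111 - 27.237*I)
((-19)² - l)*(-8*(14 + 17)) + 509 = ((-19)² - (-65/18 - 239*I*√77/77))*(-8*(14 + 17)) + 509 = (361 + (65/18 + 239*I*√77/77))*(-8*31) + 509 = (6563/18 + 239*I*√77/77)*(-248) + 509 = (-813812/9 - 59272*I*√77/77) + 509 = -809231/9 - 59272*I*√77/77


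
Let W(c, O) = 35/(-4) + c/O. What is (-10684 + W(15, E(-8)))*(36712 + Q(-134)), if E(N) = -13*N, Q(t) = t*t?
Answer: -15198127677/26 ≈ -5.8454e+8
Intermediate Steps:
Q(t) = t²
W(c, O) = -35/4 + c/O (W(c, O) = 35*(-¼) + c/O = -35/4 + c/O)
(-10684 + W(15, E(-8)))*(36712 + Q(-134)) = (-10684 + (-35/4 + 15/((-13*(-8)))))*(36712 + (-134)²) = (-10684 + (-35/4 + 15/104))*(36712 + 17956) = (-10684 + (-35/4 + 15*(1/104)))*54668 = (-10684 + (-35/4 + 15/104))*54668 = (-10684 - 895/104)*54668 = -1112031/104*54668 = -15198127677/26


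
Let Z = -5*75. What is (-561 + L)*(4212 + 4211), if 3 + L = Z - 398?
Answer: -11261551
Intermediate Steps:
Z = -375
L = -776 (L = -3 + (-375 - 398) = -3 - 773 = -776)
(-561 + L)*(4212 + 4211) = (-561 - 776)*(4212 + 4211) = -1337*8423 = -11261551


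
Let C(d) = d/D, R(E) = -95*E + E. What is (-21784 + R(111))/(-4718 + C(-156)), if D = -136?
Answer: 1095412/160373 ≈ 6.8304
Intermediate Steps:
R(E) = -94*E
C(d) = -d/136 (C(d) = d/(-136) = d*(-1/136) = -d/136)
(-21784 + R(111))/(-4718 + C(-156)) = (-21784 - 94*111)/(-4718 - 1/136*(-156)) = (-21784 - 10434)/(-4718 + 39/34) = -32218/(-160373/34) = -32218*(-34/160373) = 1095412/160373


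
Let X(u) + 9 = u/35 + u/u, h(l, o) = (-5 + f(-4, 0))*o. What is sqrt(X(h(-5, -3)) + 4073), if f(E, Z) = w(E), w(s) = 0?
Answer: 3*sqrt(22134)/7 ≈ 63.761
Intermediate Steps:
f(E, Z) = 0
h(l, o) = -5*o (h(l, o) = (-5 + 0)*o = -5*o)
X(u) = -8 + u/35 (X(u) = -9 + (u/35 + u/u) = -9 + (u*(1/35) + 1) = -9 + (u/35 + 1) = -9 + (1 + u/35) = -8 + u/35)
sqrt(X(h(-5, -3)) + 4073) = sqrt((-8 + (-5*(-3))/35) + 4073) = sqrt((-8 + (1/35)*15) + 4073) = sqrt((-8 + 3/7) + 4073) = sqrt(-53/7 + 4073) = sqrt(28458/7) = 3*sqrt(22134)/7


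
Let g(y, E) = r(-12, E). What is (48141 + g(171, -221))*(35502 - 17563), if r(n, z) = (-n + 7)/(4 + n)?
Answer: 6908470351/8 ≈ 8.6356e+8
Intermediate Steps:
r(n, z) = (7 - n)/(4 + n)
g(y, E) = -19/8 (g(y, E) = (7 - 1*(-12))/(4 - 12) = (7 + 12)/(-8) = -⅛*19 = -19/8)
(48141 + g(171, -221))*(35502 - 17563) = (48141 - 19/8)*(35502 - 17563) = (385109/8)*17939 = 6908470351/8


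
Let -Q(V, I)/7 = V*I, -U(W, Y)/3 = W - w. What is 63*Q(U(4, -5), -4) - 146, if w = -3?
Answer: -37190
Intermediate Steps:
U(W, Y) = -9 - 3*W (U(W, Y) = -3*(W - 1*(-3)) = -3*(W + 3) = -3*(3 + W) = -9 - 3*W)
Q(V, I) = -7*I*V (Q(V, I) = -7*V*I = -7*I*V)
63*Q(U(4, -5), -4) - 146 = 63*(-7*(-4)*(-9 - 3*4)) - 146 = 63*(-7*(-4)*(-9 - 12)) - 146 = 63*(-7*(-4)*(-21)) - 146 = 63*(-588) - 146 = -37044 - 146 = -37190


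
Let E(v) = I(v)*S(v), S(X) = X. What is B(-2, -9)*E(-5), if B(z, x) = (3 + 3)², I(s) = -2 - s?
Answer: -540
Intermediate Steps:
B(z, x) = 36 (B(z, x) = 6² = 36)
E(v) = v*(-2 - v) (E(v) = (-2 - v)*v = v*(-2 - v))
B(-2, -9)*E(-5) = 36*(-1*(-5)*(2 - 5)) = 36*(-1*(-5)*(-3)) = 36*(-15) = -540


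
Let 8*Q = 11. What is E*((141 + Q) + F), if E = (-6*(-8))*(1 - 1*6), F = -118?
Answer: -5850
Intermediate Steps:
Q = 11/8 (Q = (⅛)*11 = 11/8 ≈ 1.3750)
E = -240 (E = 48*(1 - 6) = 48*(-5) = -240)
E*((141 + Q) + F) = -240*((141 + 11/8) - 118) = -240*(1139/8 - 118) = -240*195/8 = -5850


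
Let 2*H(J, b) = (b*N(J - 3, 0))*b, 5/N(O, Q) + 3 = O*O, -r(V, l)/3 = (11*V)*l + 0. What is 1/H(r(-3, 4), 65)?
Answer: 308892/21125 ≈ 14.622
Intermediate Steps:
r(V, l) = -33*V*l (r(V, l) = -3*((11*V)*l + 0) = -3*(11*V*l + 0) = -33*V*l)
N(O, Q) = 5/(-3 + O²) (N(O, Q) = 5/(-3 + O*O) = 5/(-3 + O²))
H(J, b) = 5*b²/(2*(-3 + (-3 + J)²)) (H(J, b) = ((b*(5/(-3 + (J - 3)²)))*b)/2 = ((b*(5/(-3 + (-3 + J)²)))*b)/2 = ((5*b/(-3 + (-3 + J)²))*b)/2 = (5*b²/(-3 + (-3 + J)²))/2 = 5*b²/(2*(-3 + (-3 + J)²)))
1/H(r(-3, 4), 65) = 1/((5/2)*65²/(-3 + (-3 - 33*(-3)*4)²)) = 1/((5/2)*4225/(-3 + (-3 + 396)²)) = 1/((5/2)*4225/(-3 + 393²)) = 1/((5/2)*4225/(-3 + 154449)) = 1/((5/2)*4225/154446) = 1/((5/2)*4225*(1/154446)) = 1/(21125/308892) = 308892/21125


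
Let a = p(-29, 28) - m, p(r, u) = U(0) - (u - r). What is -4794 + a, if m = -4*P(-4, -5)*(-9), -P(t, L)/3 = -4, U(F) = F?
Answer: -5283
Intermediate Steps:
P(t, L) = 12 (P(t, L) = -3*(-4) = 12)
p(r, u) = r - u (p(r, u) = 0 - (u - r) = 0 + (r - u) = r - u)
m = 432 (m = -4*12*(-9) = -48*(-9) = 432)
a = -489 (a = (-29 - 1*28) - 1*432 = (-29 - 28) - 432 = -57 - 432 = -489)
-4794 + a = -4794 - 489 = -5283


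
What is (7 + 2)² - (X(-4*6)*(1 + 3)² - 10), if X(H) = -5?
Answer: 171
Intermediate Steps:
(7 + 2)² - (X(-4*6)*(1 + 3)² - 10) = (7 + 2)² - (-5*(1 + 3)² - 10) = 9² - (-5*4² - 10) = 81 - (-5*16 - 10) = 81 - (-80 - 10) = 81 - 1*(-90) = 81 + 90 = 171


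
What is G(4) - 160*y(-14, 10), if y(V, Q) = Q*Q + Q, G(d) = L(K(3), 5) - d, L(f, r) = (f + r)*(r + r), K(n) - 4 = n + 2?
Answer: -17464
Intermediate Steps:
K(n) = 6 + n (K(n) = 4 + (n + 2) = 4 + (2 + n) = 6 + n)
L(f, r) = 2*r*(f + r) (L(f, r) = (f + r)*(2*r) = 2*r*(f + r))
G(d) = 140 - d (G(d) = 2*5*((6 + 3) + 5) - d = 2*5*(9 + 5) - d = 2*5*14 - d = 140 - d)
y(V, Q) = Q + Q² (y(V, Q) = Q² + Q = Q + Q²)
G(4) - 160*y(-14, 10) = (140 - 1*4) - 1600*(1 + 10) = (140 - 4) - 1600*11 = 136 - 160*110 = 136 - 17600 = -17464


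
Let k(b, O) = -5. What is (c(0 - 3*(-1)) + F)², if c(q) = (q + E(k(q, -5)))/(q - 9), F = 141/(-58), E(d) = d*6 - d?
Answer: 46225/30276 ≈ 1.5268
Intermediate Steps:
E(d) = 5*d (E(d) = 6*d - d = 5*d)
F = -141/58 (F = 141*(-1/58) = -141/58 ≈ -2.4310)
c(q) = (-25 + q)/(-9 + q) (c(q) = (q + 5*(-5))/(q - 9) = (q - 25)/(-9 + q) = (-25 + q)/(-9 + q))
(c(0 - 3*(-1)) + F)² = ((-25 + (0 - 3*(-1)))/(-9 + (0 - 3*(-1))) - 141/58)² = ((-25 + (0 + 3))/(-9 + (0 + 3)) - 141/58)² = ((-25 + 3)/(-9 + 3) - 141/58)² = (-22/(-6) - 141/58)² = (-⅙*(-22) - 141/58)² = (11/3 - 141/58)² = (215/174)² = 46225/30276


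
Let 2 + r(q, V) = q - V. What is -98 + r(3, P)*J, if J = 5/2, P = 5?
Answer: -108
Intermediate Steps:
r(q, V) = -2 + q - V (r(q, V) = -2 + (q - V) = -2 + q - V)
J = 5/2 (J = 5*(½) = 5/2 ≈ 2.5000)
-98 + r(3, P)*J = -98 + (-2 + 3 - 1*5)*(5/2) = -98 + (-2 + 3 - 5)*(5/2) = -98 - 4*5/2 = -98 - 10 = -108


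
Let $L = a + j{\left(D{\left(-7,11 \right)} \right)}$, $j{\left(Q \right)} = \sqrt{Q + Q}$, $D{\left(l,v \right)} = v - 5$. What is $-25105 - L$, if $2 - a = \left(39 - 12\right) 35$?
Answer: $-24162 - 2 \sqrt{3} \approx -24165.0$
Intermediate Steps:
$D{\left(l,v \right)} = -5 + v$
$j{\left(Q \right)} = \sqrt{2} \sqrt{Q}$ ($j{\left(Q \right)} = \sqrt{2 Q} = \sqrt{2} \sqrt{Q}$)
$a = -943$ ($a = 2 - \left(39 - 12\right) 35 = 2 - 27 \cdot 35 = 2 - 945 = -943$)
$L = -943 + 2 \sqrt{3}$ ($L = -943 + \sqrt{2} \sqrt{-5 + 11} = -943 + \sqrt{2} \sqrt{6} = -943 + 2 \sqrt{3} \approx -939.54$)
$-25105 - L = -25105 - \left(-943 + 2 \sqrt{3}\right) = -25105 + \left(943 - 2 \sqrt{3}\right) = -24162 - 2 \sqrt{3}$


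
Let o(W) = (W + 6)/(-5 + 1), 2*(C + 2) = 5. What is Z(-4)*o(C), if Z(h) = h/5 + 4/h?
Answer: 117/40 ≈ 2.9250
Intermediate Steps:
C = ½ (C = -2 + (½)*5 = -2 + 5/2 = ½ ≈ 0.50000)
Z(h) = 4/h + h/5 (Z(h) = h*(⅕) + 4/h = h/5 + 4/h = 4/h + h/5)
o(W) = -3/2 - W/4 (o(W) = (6 + W)/(-4) = (6 + W)*(-¼) = -3/2 - W/4)
Z(-4)*o(C) = (4/(-4) + (⅕)*(-4))*(-3/2 - ¼*½) = (4*(-¼) - ⅘)*(-3/2 - ⅛) = (-1 - ⅘)*(-13/8) = -9/5*(-13/8) = 117/40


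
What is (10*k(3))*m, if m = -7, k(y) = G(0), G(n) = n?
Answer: 0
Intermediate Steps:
k(y) = 0
(10*k(3))*m = (10*0)*(-7) = 0*(-7) = 0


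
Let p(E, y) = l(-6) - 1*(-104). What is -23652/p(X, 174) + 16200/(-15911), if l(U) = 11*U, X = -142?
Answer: -188471286/302309 ≈ -623.44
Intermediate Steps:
p(E, y) = 38 (p(E, y) = 11*(-6) - 1*(-104) = -66 + 104 = 38)
-23652/p(X, 174) + 16200/(-15911) = -23652/38 + 16200/(-15911) = -23652*1/38 + 16200*(-1/15911) = -11826/19 - 16200/15911 = -188471286/302309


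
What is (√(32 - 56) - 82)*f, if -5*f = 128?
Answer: 10496/5 - 256*I*√6/5 ≈ 2099.2 - 125.41*I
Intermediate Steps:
f = -128/5 (f = -⅕*128 = -128/5 ≈ -25.600)
(√(32 - 56) - 82)*f = (√(32 - 56) - 82)*(-128/5) = (√(-24) - 82)*(-128/5) = (2*I*√6 - 82)*(-128/5) = (-82 + 2*I*√6)*(-128/5) = 10496/5 - 256*I*√6/5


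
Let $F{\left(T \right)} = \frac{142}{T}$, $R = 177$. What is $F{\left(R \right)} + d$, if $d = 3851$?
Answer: $\frac{681769}{177} \approx 3851.8$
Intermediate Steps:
$F{\left(R \right)} + d = \frac{142}{177} + 3851 = \frac{681769}{177}$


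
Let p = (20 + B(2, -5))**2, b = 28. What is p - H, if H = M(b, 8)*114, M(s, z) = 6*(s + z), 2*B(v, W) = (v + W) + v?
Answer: -96975/4 ≈ -24244.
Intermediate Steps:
B(v, W) = v + W/2 (B(v, W) = ((v + W) + v)/2 = ((W + v) + v)/2 = (W + 2*v)/2 = v + W/2)
M(s, z) = 6*s + 6*z
H = 24624 (H = (6*28 + 6*8)*114 = (168 + 48)*114 = 216*114 = 24624)
p = 1521/4 (p = (20 + (2 + (1/2)*(-5)))**2 = (20 + (2 - 5/2))**2 = (20 - 1/2)**2 = (39/2)**2 = 1521/4 ≈ 380.25)
p - H = 1521/4 - 1*24624 = 1521/4 - 24624 = -96975/4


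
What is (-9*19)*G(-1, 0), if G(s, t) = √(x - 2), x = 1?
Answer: -171*I ≈ -171.0*I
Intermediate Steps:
G(s, t) = I (G(s, t) = √(1 - 2) = √(-1) = I)
(-9*19)*G(-1, 0) = (-9*19)*I = -171*I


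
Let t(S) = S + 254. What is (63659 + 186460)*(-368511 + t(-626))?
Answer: -92264647077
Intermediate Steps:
t(S) = 254 + S
(63659 + 186460)*(-368511 + t(-626)) = (63659 + 186460)*(-368511 + (254 - 626)) = 250119*(-368511 - 372) = 250119*(-368883) = -92264647077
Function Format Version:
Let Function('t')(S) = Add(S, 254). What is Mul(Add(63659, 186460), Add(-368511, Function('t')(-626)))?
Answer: -92264647077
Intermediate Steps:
Function('t')(S) = Add(254, S)
Mul(Add(63659, 186460), Add(-368511, Function('t')(-626))) = Mul(Add(63659, 186460), Add(-368511, Add(254, -626))) = Mul(250119, Add(-368511, -372)) = Mul(250119, -368883) = -92264647077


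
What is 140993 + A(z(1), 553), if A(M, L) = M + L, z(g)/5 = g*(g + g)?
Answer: 141556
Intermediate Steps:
z(g) = 10*g² (z(g) = 5*(g*(g + g)) = 5*(g*(2*g)) = 5*(2*g²) = 10*g²)
A(M, L) = L + M
140993 + A(z(1), 553) = 140993 + (553 + 10*1²) = 140993 + (553 + 10*1) = 140993 + (553 + 10) = 140993 + 563 = 141556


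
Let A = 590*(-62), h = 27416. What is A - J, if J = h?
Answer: -63996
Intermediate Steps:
J = 27416
A = -36580
A - J = -36580 - 1*27416 = -36580 - 27416 = -63996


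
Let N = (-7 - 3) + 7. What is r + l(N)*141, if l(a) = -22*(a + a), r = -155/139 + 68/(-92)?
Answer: 59496636/3197 ≈ 18610.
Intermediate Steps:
N = -3 (N = -10 + 7 = -3)
r = -5928/3197 (r = -155*1/139 + 68*(-1/92) = -155/139 - 17/23 = -5928/3197 ≈ -1.8542)
l(a) = -44*a
r + l(N)*141 = -5928/3197 - 44*(-3)*141 = -5928/3197 + 132*141 = -5928/3197 + 18612 = 59496636/3197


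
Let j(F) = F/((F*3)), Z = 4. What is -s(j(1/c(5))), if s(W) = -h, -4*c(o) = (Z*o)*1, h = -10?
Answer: -10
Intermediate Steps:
c(o) = -o (c(o) = -4*o/4 = -o)
j(F) = 1/3 (j(F) = F/((3*F)) = F*(1/(3*F)) = 1/3)
s(W) = 10 (s(W) = -1*(-10) = 10)
-s(j(1/c(5))) = -1*10 = -10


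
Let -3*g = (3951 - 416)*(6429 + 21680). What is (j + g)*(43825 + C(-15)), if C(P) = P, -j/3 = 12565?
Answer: -4358148704000/3 ≈ -1.4527e+12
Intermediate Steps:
j = -37695 (j = -3*12565 = -37695)
g = -99365315/3 (g = -(3951 - 416)*(6429 + 21680)/3 = -3535*28109/3 = -⅓*99365315 = -99365315/3 ≈ -3.3122e+7)
(j + g)*(43825 + C(-15)) = (-37695 - 99365315/3)*(43825 - 15) = -99478400/3*43810 = -4358148704000/3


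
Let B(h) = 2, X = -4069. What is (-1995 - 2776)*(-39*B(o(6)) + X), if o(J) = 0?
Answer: 19785337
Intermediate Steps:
(-1995 - 2776)*(-39*B(o(6)) + X) = (-1995 - 2776)*(-39*2 - 4069) = -4771*(-78 - 4069) = -4771*(-4147) = 19785337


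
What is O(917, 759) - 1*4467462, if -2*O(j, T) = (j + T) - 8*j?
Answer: -4464632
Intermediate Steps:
O(j, T) = -T/2 + 7*j/2 (O(j, T) = -((j + T) - 8*j)/2 = -((T + j) - 8*j)/2 = -(T - 7*j)/2 = -T/2 + 7*j/2)
O(917, 759) - 1*4467462 = (-1/2*759 + (7/2)*917) - 1*4467462 = (-759/2 + 6419/2) - 4467462 = 2830 - 4467462 = -4464632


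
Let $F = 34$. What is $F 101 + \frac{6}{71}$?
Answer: $\frac{243820}{71} \approx 3434.1$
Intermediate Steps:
$F 101 + \frac{6}{71} = 34 \cdot 101 + \frac{6}{71} = 3434 + 6 \cdot \frac{1}{71} = 3434 + \frac{6}{71} = \frac{243820}{71}$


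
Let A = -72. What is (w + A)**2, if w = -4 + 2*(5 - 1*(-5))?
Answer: 3136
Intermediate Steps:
w = 16 (w = -4 + 2*(5 + 5) = -4 + 2*10 = -4 + 20 = 16)
(w + A)**2 = (16 - 72)**2 = (-56)**2 = 3136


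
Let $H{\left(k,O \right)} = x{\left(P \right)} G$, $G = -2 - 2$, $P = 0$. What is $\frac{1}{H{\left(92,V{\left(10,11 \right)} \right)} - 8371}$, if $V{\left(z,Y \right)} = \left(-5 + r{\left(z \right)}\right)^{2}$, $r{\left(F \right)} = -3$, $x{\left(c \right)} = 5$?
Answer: $- \frac{1}{8391} \approx -0.00011918$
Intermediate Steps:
$G = -4$
$V{\left(z,Y \right)} = 64$ ($V{\left(z,Y \right)} = \left(-5 - 3\right)^{2} = \left(-8\right)^{2} = 64$)
$H{\left(k,O \right)} = -20$ ($H{\left(k,O \right)} = 5 \left(-4\right) = -20$)
$\frac{1}{H{\left(92,V{\left(10,11 \right)} \right)} - 8371} = \frac{1}{-20 - 8371} = \frac{1}{-8391} = - \frac{1}{8391}$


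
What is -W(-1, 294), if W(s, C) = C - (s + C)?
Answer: -1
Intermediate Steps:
W(s, C) = -s (W(s, C) = C - (C + s) = C + (-C - s) = -s)
-W(-1, 294) = -(-1)*(-1) = -1*1 = -1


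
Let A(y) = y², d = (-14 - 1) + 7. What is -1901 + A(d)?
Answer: -1837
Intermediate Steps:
d = -8 (d = -15 + 7 = -8)
-1901 + A(d) = -1901 + (-8)² = -1901 + 64 = -1837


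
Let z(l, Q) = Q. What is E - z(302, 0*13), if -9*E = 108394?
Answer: -108394/9 ≈ -12044.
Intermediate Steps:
E = -108394/9 (E = -1/9*108394 = -108394/9 ≈ -12044.)
E - z(302, 0*13) = -108394/9 - 0*13 = -108394/9 - 1*0 = -108394/9 + 0 = -108394/9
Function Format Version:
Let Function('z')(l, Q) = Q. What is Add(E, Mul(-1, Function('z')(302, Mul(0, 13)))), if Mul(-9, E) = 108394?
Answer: Rational(-108394, 9) ≈ -12044.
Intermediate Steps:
E = Rational(-108394, 9) (E = Mul(Rational(-1, 9), 108394) = Rational(-108394, 9) ≈ -12044.)
Add(E, Mul(-1, Function('z')(302, Mul(0, 13)))) = Add(Rational(-108394, 9), Mul(-1, Mul(0, 13))) = Add(Rational(-108394, 9), Mul(-1, 0)) = Add(Rational(-108394, 9), 0) = Rational(-108394, 9)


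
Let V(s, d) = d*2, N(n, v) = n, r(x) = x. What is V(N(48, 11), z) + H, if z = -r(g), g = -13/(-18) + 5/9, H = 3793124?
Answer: 34138093/9 ≈ 3.7931e+6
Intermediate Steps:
g = 23/18 (g = -13*(-1/18) + 5*(⅑) = 13/18 + 5/9 = 23/18 ≈ 1.2778)
z = -23/18 (z = -1*23/18 = -23/18 ≈ -1.2778)
V(s, d) = 2*d
V(N(48, 11), z) + H = 2*(-23/18) + 3793124 = -23/9 + 3793124 = 34138093/9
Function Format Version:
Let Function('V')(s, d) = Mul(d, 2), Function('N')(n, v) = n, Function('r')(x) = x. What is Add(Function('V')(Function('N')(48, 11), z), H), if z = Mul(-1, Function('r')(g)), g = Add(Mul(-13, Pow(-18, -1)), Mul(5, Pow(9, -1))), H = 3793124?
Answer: Rational(34138093, 9) ≈ 3.7931e+6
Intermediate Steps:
g = Rational(23, 18) (g = Add(Mul(-13, Rational(-1, 18)), Mul(5, Rational(1, 9))) = Add(Rational(13, 18), Rational(5, 9)) = Rational(23, 18) ≈ 1.2778)
z = Rational(-23, 18) (z = Mul(-1, Rational(23, 18)) = Rational(-23, 18) ≈ -1.2778)
Function('V')(s, d) = Mul(2, d)
Add(Function('V')(Function('N')(48, 11), z), H) = Add(Mul(2, Rational(-23, 18)), 3793124) = Add(Rational(-23, 9), 3793124) = Rational(34138093, 9)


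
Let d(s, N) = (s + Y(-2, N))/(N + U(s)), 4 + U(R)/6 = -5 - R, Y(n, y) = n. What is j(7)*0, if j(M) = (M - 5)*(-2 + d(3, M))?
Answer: 0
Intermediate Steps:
U(R) = -54 - 6*R (U(R) = -24 + 6*(-5 - R) = -24 + (-30 - 6*R) = -54 - 6*R)
d(s, N) = (-2 + s)/(-54 + N - 6*s) (d(s, N) = (s - 2)/(N + (-54 - 6*s)) = (-2 + s)/(-54 + N - 6*s))
j(M) = (-5 + M)*(-2 - 1/(72 - M)) (j(M) = (M - 5)*(-2 + (2 - 1*3)/(54 - M + 6*3)) = (-5 + M)*(-2 + (2 - 3)/(54 - M + 18)) = (-5 + M)*(-2 - 1/(72 - M)))
j(7)*0 = ((-725 - 2*7**2 + 155*7)/(-72 + 7))*0 = ((-725 - 2*49 + 1085)/(-65))*0 = -(-725 - 98 + 1085)/65*0 = -1/65*262*0 = -262/65*0 = 0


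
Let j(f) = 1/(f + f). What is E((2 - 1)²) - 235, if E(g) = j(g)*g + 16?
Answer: -437/2 ≈ -218.50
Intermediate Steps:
j(f) = 1/(2*f)
E(g) = 33/2 (E(g) = (1/(2*g))*g + 16 = ½ + 16 = 33/2)
E((2 - 1)²) - 235 = 33/2 - 235 = -437/2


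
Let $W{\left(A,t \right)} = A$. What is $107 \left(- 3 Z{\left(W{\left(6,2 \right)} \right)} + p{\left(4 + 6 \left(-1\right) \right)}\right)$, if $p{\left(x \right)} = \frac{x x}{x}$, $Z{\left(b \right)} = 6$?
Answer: $-2140$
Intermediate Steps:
$p{\left(x \right)} = x$ ($p{\left(x \right)} = \frac{x^{2}}{x} = x$)
$107 \left(- 3 Z{\left(W{\left(6,2 \right)} \right)} + p{\left(4 + 6 \left(-1\right) \right)}\right) = 107 \left(\left(-3\right) 6 + \left(4 + 6 \left(-1\right)\right)\right) = 107 \left(-18 + \left(4 - 6\right)\right) = 107 \left(-18 - 2\right) = 107 \left(-20\right) = -2140$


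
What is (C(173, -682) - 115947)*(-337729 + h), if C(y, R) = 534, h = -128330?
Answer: 53789267367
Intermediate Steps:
(C(173, -682) - 115947)*(-337729 + h) = (534 - 115947)*(-337729 - 128330) = -115413*(-466059) = 53789267367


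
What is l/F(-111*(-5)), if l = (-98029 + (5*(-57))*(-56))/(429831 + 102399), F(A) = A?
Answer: -82069/295387650 ≈ -0.00027783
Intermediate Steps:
l = -82069/532230 (l = (-98029 - 285*(-56))/532230 = (-98029 + 15960)*(1/532230) = -82069*1/532230 = -82069/532230 ≈ -0.15420)
l/F(-111*(-5)) = -82069/(532230*((-111*(-5)))) = -82069/532230/555 = -82069/532230*1/555 = -82069/295387650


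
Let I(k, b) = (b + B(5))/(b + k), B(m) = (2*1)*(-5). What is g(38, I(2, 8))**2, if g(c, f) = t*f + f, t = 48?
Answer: 2401/25 ≈ 96.040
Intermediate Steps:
B(m) = -10 (B(m) = 2*(-5) = -10)
I(k, b) = (-10 + b)/(b + k) (I(k, b) = (b - 10)/(b + k) = (-10 + b)/(b + k))
g(c, f) = 49*f (g(c, f) = 48*f + f = 49*f)
g(38, I(2, 8))**2 = (49*((-10 + 8)/(8 + 2)))**2 = (49*(-2/10))**2 = (49*((1/10)*(-2)))**2 = (49*(-1/5))**2 = (-49/5)**2 = 2401/25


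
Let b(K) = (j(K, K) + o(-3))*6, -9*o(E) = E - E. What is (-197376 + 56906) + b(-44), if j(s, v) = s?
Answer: -140734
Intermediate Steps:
o(E) = 0 (o(E) = -(E - E)/9 = -⅑*0 = 0)
b(K) = 6*K (b(K) = (K + 0)*6 = K*6 = 6*K)
(-197376 + 56906) + b(-44) = (-197376 + 56906) + 6*(-44) = -140470 - 264 = -140734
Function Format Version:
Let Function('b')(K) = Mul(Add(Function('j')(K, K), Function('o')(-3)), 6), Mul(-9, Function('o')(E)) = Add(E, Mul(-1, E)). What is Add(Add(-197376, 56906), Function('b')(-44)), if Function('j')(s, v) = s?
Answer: -140734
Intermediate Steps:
Function('o')(E) = 0 (Function('o')(E) = Mul(Rational(-1, 9), Add(E, Mul(-1, E))) = Mul(Rational(-1, 9), 0) = 0)
Function('b')(K) = Mul(6, K) (Function('b')(K) = Mul(Add(K, 0), 6) = Mul(K, 6) = Mul(6, K))
Add(Add(-197376, 56906), Function('b')(-44)) = Add(Add(-197376, 56906), Mul(6, -44)) = Add(-140470, -264) = -140734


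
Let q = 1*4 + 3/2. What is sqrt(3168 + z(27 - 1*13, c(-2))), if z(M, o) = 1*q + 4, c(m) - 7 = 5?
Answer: sqrt(12710)/2 ≈ 56.369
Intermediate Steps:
c(m) = 12 (c(m) = 7 + 5 = 12)
q = 11/2 (q = 4 + 3*(1/2) = 4 + 3/2 = 11/2 ≈ 5.5000)
z(M, o) = 19/2 (z(M, o) = 1*(11/2) + 4 = 11/2 + 4 = 19/2)
sqrt(3168 + z(27 - 1*13, c(-2))) = sqrt(3168 + 19/2) = sqrt(6355/2) = sqrt(12710)/2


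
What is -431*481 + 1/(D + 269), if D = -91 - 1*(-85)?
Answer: -54522792/263 ≈ -2.0731e+5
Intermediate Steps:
D = -6 (D = -91 + 85 = -6)
-431*481 + 1/(D + 269) = -431*481 + 1/(-6 + 269) = -207311 + 1/263 = -54522792/263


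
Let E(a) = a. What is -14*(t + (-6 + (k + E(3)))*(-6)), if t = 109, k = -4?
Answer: -2114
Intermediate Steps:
-14*(t + (-6 + (k + E(3)))*(-6)) = -14*(109 + (-6 + (-4 + 3))*(-6)) = -14*(109 + (-6 - 1)*(-6)) = -14*(109 - 7*(-6)) = -14*(109 + 42) = -14*151 = -2114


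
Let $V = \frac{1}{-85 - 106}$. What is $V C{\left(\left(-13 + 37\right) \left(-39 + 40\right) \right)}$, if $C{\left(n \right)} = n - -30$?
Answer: $- \frac{54}{191} \approx -0.28272$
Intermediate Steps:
$V = - \frac{1}{191}$ ($V = \frac{1}{-191} = - \frac{1}{191} \approx -0.0052356$)
$C{\left(n \right)} = 30 + n$ ($C{\left(n \right)} = n + 30 = 30 + n$)
$V C{\left(\left(-13 + 37\right) \left(-39 + 40\right) \right)} = - \frac{30 + \left(-13 + 37\right) \left(-39 + 40\right)}{191} = - \frac{30 + 24 \cdot 1}{191} = - \frac{30 + 24}{191} = \left(- \frac{1}{191}\right) 54 = - \frac{54}{191}$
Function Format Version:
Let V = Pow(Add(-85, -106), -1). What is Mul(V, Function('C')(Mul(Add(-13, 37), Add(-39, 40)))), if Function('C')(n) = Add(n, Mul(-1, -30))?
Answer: Rational(-54, 191) ≈ -0.28272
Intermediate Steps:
V = Rational(-1, 191) (V = Pow(-191, -1) = Rational(-1, 191) ≈ -0.0052356)
Function('C')(n) = Add(30, n) (Function('C')(n) = Add(n, 30) = Add(30, n))
Mul(V, Function('C')(Mul(Add(-13, 37), Add(-39, 40)))) = Mul(Rational(-1, 191), Add(30, Mul(Add(-13, 37), Add(-39, 40)))) = Mul(Rational(-1, 191), Add(30, Mul(24, 1))) = Mul(Rational(-1, 191), Add(30, 24)) = Mul(Rational(-1, 191), 54) = Rational(-54, 191)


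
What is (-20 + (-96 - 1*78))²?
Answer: 37636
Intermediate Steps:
(-20 + (-96 - 1*78))² = (-20 + (-96 - 78))² = (-20 - 174)² = (-194)² = 37636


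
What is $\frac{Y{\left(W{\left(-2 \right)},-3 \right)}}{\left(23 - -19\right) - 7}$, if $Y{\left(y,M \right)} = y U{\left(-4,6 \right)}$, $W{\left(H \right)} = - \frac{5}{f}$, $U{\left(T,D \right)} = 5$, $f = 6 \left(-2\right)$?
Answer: $\frac{5}{84} \approx 0.059524$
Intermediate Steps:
$f = -12$
$W{\left(H \right)} = \frac{5}{12}$ ($W{\left(H \right)} = - \frac{5}{-12} = \left(-5\right) \left(- \frac{1}{12}\right) = \frac{5}{12}$)
$Y{\left(y,M \right)} = 5 y$ ($Y{\left(y,M \right)} = y 5 = 5 y$)
$\frac{Y{\left(W{\left(-2 \right)},-3 \right)}}{\left(23 - -19\right) - 7} = \frac{5 \cdot \frac{5}{12}}{\left(23 - -19\right) - 7} = \frac{1}{\left(23 + 19\right) - 7} \cdot \frac{25}{12} = \frac{1}{42 - 7} \cdot \frac{25}{12} = \frac{1}{35} \cdot \frac{25}{12} = \frac{5}{84}$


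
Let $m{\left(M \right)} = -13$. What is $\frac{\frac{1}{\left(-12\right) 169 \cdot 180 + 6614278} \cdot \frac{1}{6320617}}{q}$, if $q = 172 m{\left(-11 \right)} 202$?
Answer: $- \frac{1}{17840610367710122512} \approx -5.6052 \cdot 10^{-20}$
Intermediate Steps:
$q = -451672$ ($q = 172 \left(-13\right) 202 = \left(-2236\right) 202 = -451672$)
$\frac{\frac{1}{\left(-12\right) 169 \cdot 180 + 6614278} \cdot \frac{1}{6320617}}{q} = \frac{\frac{1}{\left(-12\right) 169 \cdot 180 + 6614278} \cdot \frac{1}{6320617}}{-451672} = \frac{1}{\left(-2028\right) 180 + 6614278} \cdot \frac{1}{6320617} \left(- \frac{1}{451672}\right) = \frac{1}{-365040 + 6614278} \cdot \frac{1}{6320617} \left(- \frac{1}{451672}\right) = \frac{1}{6249238} \cdot \frac{1}{6320617} \left(- \frac{1}{451672}\right) = \frac{1}{39499039939846} \left(- \frac{1}{451672}\right) = - \frac{1}{17840610367710122512}$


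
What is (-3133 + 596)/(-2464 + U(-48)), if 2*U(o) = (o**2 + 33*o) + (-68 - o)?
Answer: 2537/2114 ≈ 1.2001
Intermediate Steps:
U(o) = -34 + o**2/2 + 16*o (U(o) = ((o**2 + 33*o) + (-68 - o))/2 = (-68 + o**2 + 32*o)/2 = -34 + o**2/2 + 16*o)
(-3133 + 596)/(-2464 + U(-48)) = (-3133 + 596)/(-2464 + (-34 + (1/2)*(-48)**2 + 16*(-48))) = -2537/(-2464 + (-34 + (1/2)*2304 - 768)) = -2537/(-2464 + (-34 + 1152 - 768)) = -2537/(-2464 + 350) = -2537/(-2114) = -2537*(-1/2114) = 2537/2114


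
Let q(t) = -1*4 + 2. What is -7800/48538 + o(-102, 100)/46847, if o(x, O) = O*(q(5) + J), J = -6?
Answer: -202118500/1136929843 ≈ -0.17778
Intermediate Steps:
q(t) = -2 (q(t) = -4 + 2 = -2)
o(x, O) = -8*O (o(x, O) = O*(-2 - 6) = O*(-8) = -8*O)
-7800/48538 + o(-102, 100)/46847 = -7800/48538 - 8*100/46847 = -7800*1/48538 - 800*1/46847 = -3900/24269 - 800/46847 = -202118500/1136929843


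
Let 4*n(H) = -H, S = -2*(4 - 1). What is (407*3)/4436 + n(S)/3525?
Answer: 1436893/5212300 ≈ 0.27567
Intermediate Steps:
S = -6 (S = -2*3 = -6)
n(H) = -H/4 (n(H) = (-H)/4 = -H/4)
(407*3)/4436 + n(S)/3525 = (407*3)/4436 - ¼*(-6)/3525 = 1221*(1/4436) + (3/2)*(1/3525) = 1221/4436 + 1/2350 = 1436893/5212300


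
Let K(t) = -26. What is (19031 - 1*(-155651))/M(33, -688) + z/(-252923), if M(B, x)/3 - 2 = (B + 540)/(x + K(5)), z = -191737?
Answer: 10515264660803/216249165 ≈ 48626.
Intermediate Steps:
M(B, x) = 6 + 3*(540 + B)/(-26 + x) (M(B, x) = 6 + 3*((B + 540)/(x - 26)) = 6 + 3*((540 + B)/(-26 + x)) = 6 + 3*(540 + B)/(-26 + x))
(19031 - 1*(-155651))/M(33, -688) + z/(-252923) = (19031 - 1*(-155651))/((3*(488 + 33 + 2*(-688))/(-26 - 688))) - 191737/(-252923) = (19031 + 155651)/((3*(488 + 33 - 1376)/(-714))) - 191737*(-1/252923) = 174682/((3*(-1/714)*(-855))) + 191737/252923 = 174682/(855/238) + 191737/252923 = 174682*(238/855) + 191737/252923 = 41574316/855 + 191737/252923 = 10515264660803/216249165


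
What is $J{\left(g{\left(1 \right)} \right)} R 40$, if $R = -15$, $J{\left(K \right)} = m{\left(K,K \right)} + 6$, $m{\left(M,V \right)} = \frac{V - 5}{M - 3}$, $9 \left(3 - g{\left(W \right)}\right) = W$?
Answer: $-15000$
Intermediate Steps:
$g{\left(W \right)} = 3 - \frac{W}{9}$
$m{\left(M,V \right)} = \frac{-5 + V}{-3 + M}$
$J{\left(K \right)} = 6 + \frac{-5 + K}{-3 + K}$ ($J{\left(K \right)} = \frac{-5 + K}{-3 + K} + 6 = 6 + \frac{-5 + K}{-3 + K}$)
$J{\left(g{\left(1 \right)} \right)} R 40 = \frac{-23 + 7 \left(3 - \frac{1}{9}\right)}{-3 + \left(3 - \frac{1}{9}\right)} \left(-15\right) 40 = \frac{-23 + 7 \cdot \frac{26}{9}}{-3 + \frac{26}{9}} \left(-15\right) 40 = \frac{-23 + \frac{182}{9}}{- \frac{1}{9}} \left(-15\right) 40 = \left(-9\right) \left(- \frac{25}{9}\right) \left(-15\right) 40 = 25 \left(-15\right) 40 = \left(-375\right) 40 = -15000$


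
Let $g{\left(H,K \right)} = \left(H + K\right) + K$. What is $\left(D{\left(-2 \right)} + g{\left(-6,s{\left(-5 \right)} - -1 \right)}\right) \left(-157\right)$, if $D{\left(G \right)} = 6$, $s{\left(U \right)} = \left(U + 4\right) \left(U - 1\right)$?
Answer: $-2198$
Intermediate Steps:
$s{\left(U \right)} = \left(-1 + U\right) \left(4 + U\right)$ ($s{\left(U \right)} = \left(4 + U\right) \left(-1 + U\right) = \left(-1 + U\right) \left(4 + U\right)$)
$g{\left(H,K \right)} = H + 2 K$
$\left(D{\left(-2 \right)} + g{\left(-6,s{\left(-5 \right)} - -1 \right)}\right) \left(-157\right) = \left(6 - \left(6 - 2 \left(\left(-4 + \left(-5\right)^{2} + 3 \left(-5\right)\right) - -1\right)\right)\right) \left(-157\right) = \left(6 - \left(6 - 2 \left(\left(-4 + 25 - 15\right) + 1\right)\right)\right) \left(-157\right) = \left(6 - \left(6 - 2 \left(6 + 1\right)\right)\right) \left(-157\right) = \left(6 + \left(-6 + 2 \cdot 7\right)\right) \left(-157\right) = \left(6 + \left(-6 + 14\right)\right) \left(-157\right) = \left(6 + 8\right) \left(-157\right) = 14 \left(-157\right) = -2198$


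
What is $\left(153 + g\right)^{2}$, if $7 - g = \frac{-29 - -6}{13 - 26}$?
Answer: $\frac{4231249}{169} \approx 25037.0$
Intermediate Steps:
$g = \frac{68}{13}$ ($g = 7 - \frac{-29 - -6}{13 - 26} = 7 - \frac{-29 + \left(-5 + 11\right)}{-13} = 7 - \left(-29 + 6\right) \left(- \frac{1}{13}\right) = 7 - \left(-23\right) \left(- \frac{1}{13}\right) = 7 - \frac{23}{13} = \frac{68}{13} \approx 5.2308$)
$\left(153 + g\right)^{2} = \left(153 + \frac{68}{13}\right)^{2} = \left(\frac{2057}{13}\right)^{2} = \frac{4231249}{169}$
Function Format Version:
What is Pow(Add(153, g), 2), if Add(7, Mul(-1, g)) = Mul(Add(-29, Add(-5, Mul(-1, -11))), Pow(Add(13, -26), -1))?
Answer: Rational(4231249, 169) ≈ 25037.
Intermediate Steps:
g = Rational(68, 13) (g = Add(7, Mul(-1, Mul(Add(-29, Add(-5, Mul(-1, -11))), Pow(Add(13, -26), -1)))) = Add(7, Mul(-1, Mul(Add(-29, Add(-5, 11)), Pow(-13, -1)))) = Add(7, Mul(-1, Mul(Add(-29, 6), Rational(-1, 13)))) = Add(7, Mul(-1, Mul(-23, Rational(-1, 13)))) = Add(7, Mul(-1, Rational(23, 13))) = Add(7, Rational(-23, 13)) = Rational(68, 13) ≈ 5.2308)
Pow(Add(153, g), 2) = Pow(Add(153, Rational(68, 13)), 2) = Pow(Rational(2057, 13), 2) = Rational(4231249, 169)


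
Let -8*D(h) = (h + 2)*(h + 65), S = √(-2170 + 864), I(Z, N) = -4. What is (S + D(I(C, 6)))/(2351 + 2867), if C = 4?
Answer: 61/20872 + I*√1306/5218 ≈ 0.0029226 + 0.0069258*I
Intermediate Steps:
S = I*√1306 (S = √(-1306) = I*√1306 ≈ 36.139*I)
D(h) = -(2 + h)*(65 + h)/8 (D(h) = -(h + 2)*(h + 65)/8 = -(2 + h)*(65 + h)/8)
(S + D(I(C, 6)))/(2351 + 2867) = (I*√1306 + (-65/4 - 67/8*(-4) - ⅛*(-4)²))/(2351 + 2867) = (I*√1306 + (-65/4 + 67/2 - ⅛*16))/5218 = (I*√1306 + (-65/4 + 67/2 - 2))*(1/5218) = (I*√1306 + 61/4)*(1/5218) = (61/4 + I*√1306)*(1/5218) = 61/20872 + I*√1306/5218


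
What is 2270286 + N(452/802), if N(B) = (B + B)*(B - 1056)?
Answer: 364872959126/160801 ≈ 2.2691e+6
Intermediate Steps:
N(B) = 2*B*(-1056 + B) (N(B) = (2*B)*(-1056 + B) = 2*B*(-1056 + B))
2270286 + N(452/802) = 2270286 + 2*(452/802)*(-1056 + 452/802) = 2270286 + 2*(452*(1/802))*(-1056 + 452*(1/802)) = 2270286 + 2*(226/401)*(-1056 + 226/401) = 2270286 + 2*(226/401)*(-423230/401) = 2270286 - 191299960/160801 = 364872959126/160801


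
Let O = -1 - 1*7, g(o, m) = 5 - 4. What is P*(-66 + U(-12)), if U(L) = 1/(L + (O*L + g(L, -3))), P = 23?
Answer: -129007/85 ≈ -1517.7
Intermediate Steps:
g(o, m) = 1
O = -8 (O = -1 - 7 = -8)
U(L) = 1/(1 - 7*L) (U(L) = 1/(L + (-8*L + 1)) = 1/(L + (1 - 8*L)) = 1/(1 - 7*L))
P*(-66 + U(-12)) = 23*(-66 + 1/(1 - 7*(-12))) = 23*(-66 + 1/(1 + 84)) = 23*(-66 + 1/85) = 23*(-5609/85) = -129007/85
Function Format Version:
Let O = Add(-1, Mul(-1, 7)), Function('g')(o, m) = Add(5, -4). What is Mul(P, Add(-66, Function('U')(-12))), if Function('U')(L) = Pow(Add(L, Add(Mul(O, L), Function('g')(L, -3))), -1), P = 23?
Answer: Rational(-129007, 85) ≈ -1517.7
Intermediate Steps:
Function('g')(o, m) = 1
O = -8 (O = Add(-1, -7) = -8)
Function('U')(L) = Pow(Add(1, Mul(-7, L)), -1) (Function('U')(L) = Pow(Add(L, Add(Mul(-8, L), 1)), -1) = Pow(Add(L, Add(1, Mul(-8, L))), -1) = Pow(Add(1, Mul(-7, L)), -1))
Mul(P, Add(-66, Function('U')(-12))) = Mul(23, Add(-66, Pow(Add(1, Mul(-7, -12)), -1))) = Mul(23, Add(-66, Pow(Add(1, 84), -1))) = Mul(23, Add(-66, Pow(85, -1))) = Mul(23, Add(-66, Rational(1, 85))) = Mul(23, Rational(-5609, 85)) = Rational(-129007, 85)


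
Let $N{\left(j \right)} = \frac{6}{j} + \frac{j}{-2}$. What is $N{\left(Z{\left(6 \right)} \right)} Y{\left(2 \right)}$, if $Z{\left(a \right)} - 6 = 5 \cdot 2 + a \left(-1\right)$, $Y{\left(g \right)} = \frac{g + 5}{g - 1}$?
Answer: $- \frac{154}{5} \approx -30.8$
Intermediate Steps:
$Y{\left(g \right)} = \frac{5 + g}{-1 + g}$
$Z{\left(a \right)} = 16 - a$ ($Z{\left(a \right)} = 6 + \left(5 \cdot 2 + a \left(-1\right)\right) = 6 - \left(-10 + a\right) = 16 - a$)
$N{\left(j \right)} = \frac{6}{j} - \frac{j}{2}$ ($N{\left(j \right)} = \frac{6}{j} + j \left(- \frac{1}{2}\right) = \frac{6}{j} - \frac{j}{2}$)
$N{\left(Z{\left(6 \right)} \right)} Y{\left(2 \right)} = \left(\frac{6}{16 - 6} - \frac{16 - 6}{2}\right) \frac{5 + 2}{-1 + 2} = \left(\frac{6}{16 - 6} - \frac{16 - 6}{2}\right) 1^{-1} \cdot 7 = \left(\frac{6}{10} - 5\right) 1 \cdot 7 = \left(6 \cdot \frac{1}{10} - 5\right) 7 = \left(\frac{3}{5} - 5\right) 7 = \left(- \frac{22}{5}\right) 7 = - \frac{154}{5}$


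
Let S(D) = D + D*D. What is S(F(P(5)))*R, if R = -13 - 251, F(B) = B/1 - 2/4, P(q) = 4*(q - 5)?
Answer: 66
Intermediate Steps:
P(q) = -20 + 4*q (P(q) = 4*(-5 + q) = -20 + 4*q)
F(B) = -1/2 + B (F(B) = B*1 - 2*1/4 = B - 1/2 = -1/2 + B)
S(D) = D + D**2
R = -264
S(F(P(5)))*R = ((-1/2 + (-20 + 4*5))*(1 + (-1/2 + (-20 + 4*5))))*(-264) = ((-1/2 + (-20 + 20))*(1 + (-1/2 + (-20 + 20))))*(-264) = ((-1/2 + 0)*(1 + (-1/2 + 0)))*(-264) = -(1 - 1/2)/2*(-264) = -1/2*1/2*(-264) = -1/4*(-264) = 66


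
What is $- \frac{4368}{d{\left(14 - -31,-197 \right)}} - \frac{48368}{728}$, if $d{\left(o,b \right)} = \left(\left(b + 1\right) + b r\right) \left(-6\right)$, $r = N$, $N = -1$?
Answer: $\frac{60202}{91} \approx 661.56$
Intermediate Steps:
$r = -1$
$d{\left(o,b \right)} = -6$ ($d{\left(o,b \right)} = \left(\left(b + 1\right) + b \left(-1\right)\right) \left(-6\right) = \left(\left(1 + b\right) - b\right) \left(-6\right) = 1 \left(-6\right) = -6$)
$- \frac{4368}{d{\left(14 - -31,-197 \right)}} - \frac{48368}{728} = - \frac{4368}{-6} - \frac{48368}{728} = \left(-4368\right) \left(- \frac{1}{6}\right) - \frac{6046}{91} = 728 - \frac{6046}{91} = \frac{60202}{91}$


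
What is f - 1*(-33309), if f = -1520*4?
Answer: 27229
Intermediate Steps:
f = -6080
f - 1*(-33309) = -6080 - 1*(-33309) = -6080 + 33309 = 27229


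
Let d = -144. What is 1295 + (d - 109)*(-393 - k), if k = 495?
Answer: 225959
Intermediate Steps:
1295 + (d - 109)*(-393 - k) = 1295 + (-144 - 109)*(-393 - 1*495) = 1295 - 253*(-393 - 495) = 1295 - 253*(-888) = 1295 + 224664 = 225959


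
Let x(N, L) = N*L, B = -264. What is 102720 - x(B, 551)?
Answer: 248184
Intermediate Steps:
x(N, L) = L*N
102720 - x(B, 551) = 102720 - 551*(-264) = 102720 - 1*(-145464) = 102720 + 145464 = 248184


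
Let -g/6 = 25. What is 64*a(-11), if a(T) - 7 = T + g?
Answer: -9856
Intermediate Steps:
g = -150 (g = -6*25 = -150)
a(T) = -143 + T (a(T) = 7 + (T - 150) = 7 + (-150 + T) = -143 + T)
64*a(-11) = 64*(-143 - 11) = 64*(-154) = -9856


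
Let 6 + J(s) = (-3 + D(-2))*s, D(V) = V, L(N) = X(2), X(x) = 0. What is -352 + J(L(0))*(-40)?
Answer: -112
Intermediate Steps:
L(N) = 0
J(s) = -6 - 5*s (J(s) = -6 + (-3 - 2)*s = -6 - 5*s)
-352 + J(L(0))*(-40) = -352 + (-6 - 5*0)*(-40) = -352 + (-6 + 0)*(-40) = -352 - 6*(-40) = -352 + 240 = -112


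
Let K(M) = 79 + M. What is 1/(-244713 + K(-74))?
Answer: -1/244708 ≈ -4.0865e-6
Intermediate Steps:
1/(-244713 + K(-74)) = 1/(-244713 + (79 - 74)) = 1/(-244713 + 5) = 1/(-244708) = -1/244708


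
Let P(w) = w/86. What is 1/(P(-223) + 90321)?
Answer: 86/7767383 ≈ 1.1072e-5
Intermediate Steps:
P(w) = w/86 (P(w) = w*(1/86) = w/86)
1/(P(-223) + 90321) = 1/((1/86)*(-223) + 90321) = 1/(-223/86 + 90321) = 1/(7767383/86) = 86/7767383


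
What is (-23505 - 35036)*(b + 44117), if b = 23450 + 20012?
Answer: -5126962239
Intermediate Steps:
b = 43462
(-23505 - 35036)*(b + 44117) = (-23505 - 35036)*(43462 + 44117) = -58541*87579 = -5126962239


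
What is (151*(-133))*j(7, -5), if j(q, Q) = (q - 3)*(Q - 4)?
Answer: 722988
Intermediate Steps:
j(q, Q) = (-4 + Q)*(-3 + q) (j(q, Q) = (-3 + q)*(-4 + Q) = (-4 + Q)*(-3 + q))
(151*(-133))*j(7, -5) = (151*(-133))*(12 - 4*7 - 3*(-5) - 5*7) = -20083*(12 - 28 + 15 - 35) = -20083*(-36) = 722988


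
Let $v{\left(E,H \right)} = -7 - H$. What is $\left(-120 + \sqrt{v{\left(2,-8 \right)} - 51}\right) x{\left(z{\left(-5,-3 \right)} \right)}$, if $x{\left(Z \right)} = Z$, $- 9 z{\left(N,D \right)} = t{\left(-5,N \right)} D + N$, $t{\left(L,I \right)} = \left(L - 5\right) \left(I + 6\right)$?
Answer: $\frac{1000}{3} - \frac{125 i \sqrt{2}}{9} \approx 333.33 - 19.642 i$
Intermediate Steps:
$t{\left(L,I \right)} = \left(-5 + L\right) \left(6 + I\right)$
$z{\left(N,D \right)} = - \frac{N}{9} - \frac{D \left(-60 - 10 N\right)}{9}$ ($z{\left(N,D \right)} = - \frac{\left(-30 - 5 N + 6 \left(-5\right) + N \left(-5\right)\right) D + N}{9} = - \frac{\left(-30 - 5 N - 30 - 5 N\right) D + N}{9} = - \frac{\left(-60 - 10 N\right) D + N}{9} = - \frac{D \left(-60 - 10 N\right) + N}{9} = - \frac{N + D \left(-60 - 10 N\right)}{9} = - \frac{N}{9} - \frac{D \left(-60 - 10 N\right)}{9}$)
$\left(-120 + \sqrt{v{\left(2,-8 \right)} - 51}\right) x{\left(z{\left(-5,-3 \right)} \right)} = \left(-120 + \sqrt{\left(-7 - -8\right) - 51}\right) \left(\left(- \frac{1}{9}\right) \left(-5\right) + \frac{10}{9} \left(-3\right) \left(6 - 5\right)\right) = \left(-120 + \sqrt{\left(-7 + 8\right) - 51}\right) \left(\frac{5}{9} + \frac{10}{9} \left(-3\right) 1\right) = \left(-120 + \sqrt{1 - 51}\right) \left(\frac{5}{9} - \frac{10}{3}\right) = \left(-120 + \sqrt{-50}\right) \left(- \frac{25}{9}\right) = \left(-120 + 5 i \sqrt{2}\right) \left(- \frac{25}{9}\right) = \frac{1000}{3} - \frac{125 i \sqrt{2}}{9}$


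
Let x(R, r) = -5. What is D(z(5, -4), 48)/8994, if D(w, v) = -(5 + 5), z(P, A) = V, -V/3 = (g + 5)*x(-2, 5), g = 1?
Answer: -5/4497 ≈ -0.0011119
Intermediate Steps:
V = 90 (V = -3*(1 + 5)*(-5) = -18*(-5) = -3*(-30) = 90)
z(P, A) = 90
D(w, v) = -10 (D(w, v) = -1*10 = -10)
D(z(5, -4), 48)/8994 = -10/8994 = -10*1/8994 = -5/4497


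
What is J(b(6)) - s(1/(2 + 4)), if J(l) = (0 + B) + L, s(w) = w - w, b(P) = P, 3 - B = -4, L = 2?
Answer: 9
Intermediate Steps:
B = 7 (B = 3 - 1*(-4) = 3 + 4 = 7)
s(w) = 0
J(l) = 9 (J(l) = (0 + 7) + 2 = 7 + 2 = 9)
J(b(6)) - s(1/(2 + 4)) = 9 - 1*0 = 9 + 0 = 9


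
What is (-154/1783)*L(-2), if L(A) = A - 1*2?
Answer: 616/1783 ≈ 0.34549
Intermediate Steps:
L(A) = -2 + A (L(A) = A - 2 = -2 + A)
(-154/1783)*L(-2) = (-154/1783)*(-2 - 2) = -154*1/1783*(-4) = -154/1783*(-4) = 616/1783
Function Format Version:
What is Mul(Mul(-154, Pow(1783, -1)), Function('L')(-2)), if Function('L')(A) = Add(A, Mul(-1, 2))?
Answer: Rational(616, 1783) ≈ 0.34549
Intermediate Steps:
Function('L')(A) = Add(-2, A) (Function('L')(A) = Add(A, -2) = Add(-2, A))
Mul(Mul(-154, Pow(1783, -1)), Function('L')(-2)) = Mul(Mul(-154, Pow(1783, -1)), Add(-2, -2)) = Mul(Mul(-154, Rational(1, 1783)), -4) = Mul(Rational(-154, 1783), -4) = Rational(616, 1783)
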